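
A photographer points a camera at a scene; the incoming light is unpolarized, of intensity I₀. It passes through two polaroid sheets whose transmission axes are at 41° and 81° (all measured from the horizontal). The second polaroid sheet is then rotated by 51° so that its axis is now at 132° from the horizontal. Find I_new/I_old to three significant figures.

I_new/I_old ≈ 0.000519

Before rotation:
Unpolarized light through the first polarizer → I₁ = ½ I₀, now polarized at 41°.
I₂ = I₁ cos²(81° − 41°) = 0.5 I₀ · cos²(40°) = 0.2934 I₀.
After rotation:
Unpolarized light through the first polarizer → I₁ = ½ I₀, now polarized at 41°.
Angle between axes 1 and 2: 89°. I₂ = 0.5 I₀ · cos²(89°) = 0.0001523 I₀.
Ratio = 0.0001523 / 0.2934 = 0.000519.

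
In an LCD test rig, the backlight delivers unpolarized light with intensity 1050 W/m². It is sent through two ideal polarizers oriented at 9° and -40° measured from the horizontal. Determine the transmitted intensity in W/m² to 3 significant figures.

I ≈ 226 W/m²

Unpolarized light through the first polarizer → I₁ = 1050 W/m²/2 = 525 W/m², polarized at 9°.
I₂ = I₁ · cos²(49°) = 525 · 0.4304 = 226 W/m².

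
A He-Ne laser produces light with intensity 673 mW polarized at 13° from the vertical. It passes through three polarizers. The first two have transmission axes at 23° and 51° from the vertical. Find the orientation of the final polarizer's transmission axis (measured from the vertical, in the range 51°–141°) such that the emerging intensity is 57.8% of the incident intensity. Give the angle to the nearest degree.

By Malus's law, I₁ = I₀ cos²(23° − 13°) = I₀ cos²(10°) = 0.9698 I₀.
I₂ = I₁ cos²(51° − 23°) = 0.9698 I₀ · cos²(28°) = 0.7561 I₀.
Need I₃/I₀ = 0.578, so cos²(θ − 51°) = 0.578 / 0.7561 = 0.7645.
θ − 51° = arccos(√0.7645) = 29.0°, giving θ ≈ 51 + 29.0 = 80.0°.

θ ≈ 80°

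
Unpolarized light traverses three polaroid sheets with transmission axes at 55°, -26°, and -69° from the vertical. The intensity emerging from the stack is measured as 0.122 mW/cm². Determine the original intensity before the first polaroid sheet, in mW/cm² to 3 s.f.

Unpolarized light through the first polarizer → I₁ = ½ I₀, now polarized at 55°.
I₂ = I₁ cos²(-26° − 55°) = 0.5 I₀ · cos²(81°) = 0.01224 I₀.
I₃ = I₂ cos²(-69° + 26°) = 0.01224 I₀ · cos²(43°) = 0.006545 I₀.
So 0.122 mW/cm² = 0.006545 I₀, giving I₀ = 0.122/0.006545 = 18.64 mW/cm².

I₀ ≈ 18.6 mW/cm²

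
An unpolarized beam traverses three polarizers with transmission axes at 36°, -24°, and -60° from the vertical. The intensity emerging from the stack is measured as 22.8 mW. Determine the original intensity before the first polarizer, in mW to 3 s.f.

I₀ ≈ 279 mW

Unpolarized light through the first polarizer → I₁ = ½ I₀, now polarized at 36°.
I₂ = I₁ cos²(-24° − 36°) = 0.5 I₀ · cos²(60°) = 0.125 I₀.
I₃ = I₂ cos²(-60° + 24°) = 0.125 I₀ · cos²(36°) = 0.08181 I₀.
So 22.8 mW = 0.08181 I₀, giving I₀ = 22.8/0.08181 = 278.7 mW.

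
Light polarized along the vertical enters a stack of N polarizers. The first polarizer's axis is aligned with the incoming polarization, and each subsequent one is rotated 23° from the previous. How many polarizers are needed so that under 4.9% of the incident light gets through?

First polarizer is aligned with the polarization: full transmission.
Each further stage multiplies by cos²(23°) = 0.8473.
After N polarizers: T = 0.8473^(N−1). Require T < 0.049 ⇒ N−1 > ln(0.049)/ln(0.8473) = 18.20, so N−1 ≥ 19 and N = 20.
Check: N=20 gives T = 0.04295 < 0.049; N=19 gives T = 0.05069.

N = 20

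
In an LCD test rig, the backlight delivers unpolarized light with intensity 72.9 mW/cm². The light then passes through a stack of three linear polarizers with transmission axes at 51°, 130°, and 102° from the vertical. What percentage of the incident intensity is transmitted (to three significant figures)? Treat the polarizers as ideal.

Unpolarized light through the first polarizer → I₁ = 72.9 mW/cm²/2 = 36.45 mW/cm², polarized at 51°.
I₂ = I₁ · cos²(79°) = 36.45 · 0.03641 = 1.327 mW/cm².
I₃ = I₂ · cos²(28°) = 1.327 · 0.7796 = 1.035 mW/cm².
That is 1.419% of the incident intensity.

≈ 1.42%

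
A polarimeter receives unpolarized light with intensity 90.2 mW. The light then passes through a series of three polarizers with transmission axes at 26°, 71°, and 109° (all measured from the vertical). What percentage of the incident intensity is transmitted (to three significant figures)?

Unpolarized light through the first polarizer → I₁ = 90.2 mW/2 = 45.1 mW, polarized at 26°.
I₂ = I₁ · cos²(45°) = 45.1 · 0.5 = 22.55 mW.
I₃ = I₂ · cos²(38°) = 22.55 · 0.621 = 14 mW.
That is 15.52% of the incident intensity.

≈ 15.5%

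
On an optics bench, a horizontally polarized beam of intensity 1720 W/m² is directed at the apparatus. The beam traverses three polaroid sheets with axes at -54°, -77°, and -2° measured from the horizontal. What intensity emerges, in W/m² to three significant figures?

I ≈ 33.7 W/m²

I₁ = 1720 W/m² · cos²(54°) = 594.2 W/m².
I₂ = I₁ · cos²(23°) = 594.2 · 0.8473 = 503.5 W/m².
I₃ = I₂ · cos²(75°) = 503.5 · 0.06699 = 33.73 W/m².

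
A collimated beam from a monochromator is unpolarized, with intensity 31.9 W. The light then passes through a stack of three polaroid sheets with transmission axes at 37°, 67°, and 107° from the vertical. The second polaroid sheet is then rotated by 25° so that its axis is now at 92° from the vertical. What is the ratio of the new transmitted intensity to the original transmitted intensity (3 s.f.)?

Before rotation:
Unpolarized light through the first polarizer → I₁ = ½ I₀, now polarized at 37°.
I₂ = I₁ cos²(67° − 37°) = 0.5 I₀ · cos²(30°) = 0.375 I₀.
I₃ = I₂ cos²(107° − 67°) = 0.375 I₀ · cos²(40°) = 0.2201 I₀.
After rotation:
Unpolarized light through the first polarizer → I₁ = ½ I₀, now polarized at 37°.
I₂ = I₁ cos²(92° − 37°) = 0.5 I₀ · cos²(55°) = 0.1645 I₀.
I₃ = I₂ cos²(107° − 92°) = 0.1645 I₀ · cos²(15°) = 0.1535 I₀.
Ratio = 0.1535 / 0.2201 = 0.6974.

I_new/I_old ≈ 0.697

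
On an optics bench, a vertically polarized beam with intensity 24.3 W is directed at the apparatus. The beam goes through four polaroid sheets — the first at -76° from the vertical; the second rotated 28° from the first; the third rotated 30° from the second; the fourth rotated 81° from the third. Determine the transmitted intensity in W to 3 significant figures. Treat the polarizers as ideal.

By Malus's law, I₁ = 24.3 W · cos²(76°) = 1.422 W.
I₂ = I₁ · cos²(28°) = 1.422 · 0.7796 = 1.109 W.
I₃ = I₂ · cos²(30°) = 1.109 · 0.75 = 0.8315 W.
I₄ = I₃ · cos²(81°) = 0.8315 · 0.02447 = 0.02035 W.

I ≈ 0.0203 W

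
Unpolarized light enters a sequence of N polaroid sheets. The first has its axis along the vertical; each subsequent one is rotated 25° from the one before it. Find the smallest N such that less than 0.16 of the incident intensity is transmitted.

N = 7

First polarizer halves the unpolarized light: factor 1/2.
Each further stage multiplies by cos²(25°) = 0.8214.
After N polarizers: T = 0.5·0.8214^(N−1). Require T < 0.16 ⇒ N−1 > ln(0.16/0.5)/ln(0.8214) = 5.79, so N−1 ≥ 6 and N = 7.
Check: N=7 gives T = 0.1536 < 0.16; N=6 gives T = 0.187.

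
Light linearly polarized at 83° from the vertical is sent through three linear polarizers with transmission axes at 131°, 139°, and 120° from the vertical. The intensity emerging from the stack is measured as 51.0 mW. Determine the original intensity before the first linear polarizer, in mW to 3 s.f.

I₀ ≈ 130 mW

I₁ = I₀ cos²(131° − 83°) = I₀ cos²(48°) = 0.4477 I₀.
I₂ = I₁ cos²(139° − 131°) = 0.4477 I₀ · cos²(8°) = 0.4391 I₀.
I₃ = I₂ cos²(120° − 139°) = 0.4391 I₀ · cos²(19°) = 0.3925 I₀.
So 51.0 mW = 0.3925 I₀, giving I₀ = 51.0/0.3925 = 129.9 mW.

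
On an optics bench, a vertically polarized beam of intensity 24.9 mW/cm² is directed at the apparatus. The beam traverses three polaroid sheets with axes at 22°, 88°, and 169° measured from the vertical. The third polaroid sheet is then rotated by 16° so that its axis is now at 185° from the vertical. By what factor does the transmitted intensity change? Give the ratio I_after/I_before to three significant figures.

I_new/I_old ≈ 0.607

Before rotation:
By Malus's law, I₁ = I₀ cos²(22° − 0°) = I₀ cos²(22°) = 0.8597 I₀.
I₂ = I₁ cos²(88° − 22°) = 0.8597 I₀ · cos²(66°) = 0.1422 I₀.
I₃ = I₂ cos²(169° − 88°) = 0.1422 I₀ · cos²(81°) = 0.00348 I₀.
After rotation:
I₁ = I₀ cos²(22° − 0°) = I₀ cos²(22°) = 0.8597 I₀.
I₂ = I₁ cos²(88° − 22°) = 0.8597 I₀ · cos²(66°) = 0.1422 I₀.
Angle between axes 2 and 3: 83°. I₃ = 0.1422 I₀ · cos²(83°) = 0.002112 I₀.
Ratio = 0.002112 / 0.00348 = 0.6069.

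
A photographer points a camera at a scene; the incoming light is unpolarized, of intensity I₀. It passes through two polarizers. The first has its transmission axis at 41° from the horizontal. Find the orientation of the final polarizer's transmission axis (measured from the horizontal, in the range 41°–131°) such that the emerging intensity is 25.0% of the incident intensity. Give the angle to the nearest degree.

θ ≈ 86°

Unpolarized light through the first polarizer → I₁ = ½ I₀, now polarized at 41°.
Need I₂/I₀ = 0.25, so cos²(θ − 41°) = 0.25 / 0.5 = 0.5.
θ − 41° = arccos(√0.5) = 45.0°, giving θ ≈ 41 + 45.0 = 86.0°.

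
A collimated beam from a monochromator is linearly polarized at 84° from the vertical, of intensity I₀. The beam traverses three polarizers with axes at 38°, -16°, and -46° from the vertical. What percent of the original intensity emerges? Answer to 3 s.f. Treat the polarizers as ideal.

≈ 12.5%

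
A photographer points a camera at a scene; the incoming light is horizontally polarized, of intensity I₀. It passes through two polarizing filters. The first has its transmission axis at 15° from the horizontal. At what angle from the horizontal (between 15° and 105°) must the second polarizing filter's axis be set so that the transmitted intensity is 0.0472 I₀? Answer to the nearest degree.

By Malus's law, I₁ = I₀ cos²(15° − 0°) = I₀ cos²(15°) = 0.933 I₀.
Need I₂/I₀ = 0.0472, so cos²(θ − 15°) = 0.0472 / 0.933 = 0.05059.
θ − 15° = arccos(√0.05059) = 77.0°, giving θ ≈ 15 + 77.0 = 92.0°.

θ ≈ 92°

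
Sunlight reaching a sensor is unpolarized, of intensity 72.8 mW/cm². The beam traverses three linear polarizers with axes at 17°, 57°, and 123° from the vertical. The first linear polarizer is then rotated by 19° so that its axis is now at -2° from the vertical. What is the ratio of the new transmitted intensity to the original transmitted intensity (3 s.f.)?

I_new/I_old ≈ 0.452

Before rotation:
Unpolarized light through the first polarizer → I₁ = ½ I₀, now polarized at 17°.
I₂ = I₁ cos²(57° − 17°) = 0.5 I₀ · cos²(40°) = 0.2934 I₀.
I₃ = I₂ cos²(123° − 57°) = 0.2934 I₀ · cos²(66°) = 0.04854 I₀.
After rotation:
Unpolarized light through the first polarizer → I₁ = ½ I₀, now polarized at -2°.
I₂ = I₁ cos²(57° + 2°) = 0.5 I₀ · cos²(59°) = 0.1326 I₀.
I₃ = I₂ cos²(123° − 57°) = 0.1326 I₀ · cos²(66°) = 0.02194 I₀.
Ratio = 0.02194 / 0.04854 = 0.452.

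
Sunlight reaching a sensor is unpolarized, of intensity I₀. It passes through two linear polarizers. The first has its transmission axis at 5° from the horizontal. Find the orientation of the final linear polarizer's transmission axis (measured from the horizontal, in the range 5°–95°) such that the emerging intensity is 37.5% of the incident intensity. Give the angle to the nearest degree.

θ ≈ 35°

Unpolarized light through the first polarizer → I₁ = ½ I₀, now polarized at 5°.
Need I₂/I₀ = 0.375, so cos²(θ − 5°) = 0.375 / 0.5 = 0.75.
θ − 5° = arccos(√0.75) = 30.0°, giving θ ≈ 5 + 30.0 = 35.0°.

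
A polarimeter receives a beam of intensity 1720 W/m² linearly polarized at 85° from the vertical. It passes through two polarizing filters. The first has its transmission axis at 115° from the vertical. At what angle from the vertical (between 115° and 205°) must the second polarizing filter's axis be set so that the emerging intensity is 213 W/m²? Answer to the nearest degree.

θ ≈ 181°

I₁ = I₀ cos²(115° − 85°) = I₀ cos²(30°) = 0.75 I₀.
Target fraction: 213 / 1720 W/m² = 0.1238 of I₀.
Need I₂/I₀ = 0.1238, so cos²(θ − 115°) = 0.1238 / 0.75 = 0.1651.
θ − 115° = arccos(√0.1651) = 66.0°, giving θ ≈ 115 + 66.0 = 181.0°.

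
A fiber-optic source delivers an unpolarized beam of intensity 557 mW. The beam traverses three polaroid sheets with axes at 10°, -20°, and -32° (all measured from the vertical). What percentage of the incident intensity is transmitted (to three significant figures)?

Unpolarized light through the first polarizer → I₁ = 557 mW/2 = 278.5 mW, polarized at 10°.
I₂ = I₁ · cos²(30°) = 278.5 · 0.75 = 208.9 mW.
I₃ = I₂ · cos²(12°) = 208.9 · 0.9568 = 199.8 mW.
That is 35.88% of the incident intensity.

≈ 35.9%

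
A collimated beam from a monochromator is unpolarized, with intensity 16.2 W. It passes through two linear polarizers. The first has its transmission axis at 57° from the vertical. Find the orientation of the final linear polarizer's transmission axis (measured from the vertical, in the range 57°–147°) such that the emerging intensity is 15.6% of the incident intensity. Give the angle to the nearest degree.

θ ≈ 113°

Unpolarized light through the first polarizer → I₁ = ½ I₀, now polarized at 57°.
Need I₂/I₀ = 0.156, so cos²(θ − 57°) = 0.156 / 0.5 = 0.312.
θ − 57° = arccos(√0.312) = 56.0°, giving θ ≈ 57 + 56.0 = 113.0°.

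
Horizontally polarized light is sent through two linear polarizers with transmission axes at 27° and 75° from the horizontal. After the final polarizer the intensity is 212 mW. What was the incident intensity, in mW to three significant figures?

By Malus's law, I₁ = I₀ cos²(27° − 0°) = I₀ cos²(27°) = 0.7939 I₀.
I₂ = I₁ cos²(75° − 27°) = 0.7939 I₀ · cos²(48°) = 0.3555 I₀.
So 212 mW = 0.3555 I₀, giving I₀ = 212/0.3555 = 596.4 mW.

I₀ ≈ 596 mW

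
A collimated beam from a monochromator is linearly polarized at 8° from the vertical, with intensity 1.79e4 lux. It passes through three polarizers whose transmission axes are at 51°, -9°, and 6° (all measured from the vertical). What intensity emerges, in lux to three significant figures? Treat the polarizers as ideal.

I₁ = 1.79e4 lux · cos²(43°) = 9574 lux.
I₂ = I₁ · cos²(60°) = 9574 · 0.25 = 2394 lux.
I₃ = I₂ · cos²(15°) = 2394 · 0.933 = 2233 lux.

I ≈ 2230 lux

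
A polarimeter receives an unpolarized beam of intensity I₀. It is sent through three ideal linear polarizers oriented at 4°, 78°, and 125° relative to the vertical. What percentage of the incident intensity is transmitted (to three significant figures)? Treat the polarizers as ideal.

≈ 1.77%

Unpolarized light through the first polarizer → I₁ = ½ I₀, now polarized at 4°.
I₂ = I₁ cos²(78° − 4°) = 0.5 I₀ · cos²(74°) = 0.03799 I₀.
I₃ = I₂ cos²(125° − 78°) = 0.03799 I₀ · cos²(47°) = 0.01767 I₀.
That is 1.767% of the incident intensity.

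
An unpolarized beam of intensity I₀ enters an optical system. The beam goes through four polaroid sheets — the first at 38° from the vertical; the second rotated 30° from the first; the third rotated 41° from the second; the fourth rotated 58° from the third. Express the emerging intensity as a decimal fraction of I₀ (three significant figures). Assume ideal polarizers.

≈ 0.0600 I₀

Unpolarized light through the first polarizer → I₁ = ½ I₀, now polarized at 38°.
I₂ = I₁ cos²(30°) = 0.5 · 0.75 I₀ = 0.375 I₀.
I₃ = I₂ cos²(41°) = 0.375 · 0.5696 I₀ = 0.2136 I₀.
I₄ = I₃ cos²(58°) = 0.2136 · 0.2808 I₀ = 0.05998 I₀.
Transmitted fraction = 0.05998.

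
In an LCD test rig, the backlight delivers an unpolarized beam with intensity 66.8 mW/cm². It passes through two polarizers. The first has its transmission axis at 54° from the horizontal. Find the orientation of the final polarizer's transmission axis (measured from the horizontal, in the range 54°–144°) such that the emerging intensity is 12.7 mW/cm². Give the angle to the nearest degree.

Unpolarized light through the first polarizer → I₁ = ½ I₀, now polarized at 54°.
Target fraction: 12.7 / 66.8 mW/cm² = 0.1901 of I₀.
Need I₂/I₀ = 0.1901, so cos²(θ − 54°) = 0.1901 / 0.5 = 0.3802.
θ − 54° = arccos(√0.3802) = 51.9°, giving θ ≈ 54 + 51.9 = 105.9°.

θ ≈ 106°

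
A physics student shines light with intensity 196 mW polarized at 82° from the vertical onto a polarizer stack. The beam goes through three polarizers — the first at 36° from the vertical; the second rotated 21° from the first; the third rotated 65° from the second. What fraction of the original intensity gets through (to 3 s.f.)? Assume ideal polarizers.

I/I₀ ≈ 0.0751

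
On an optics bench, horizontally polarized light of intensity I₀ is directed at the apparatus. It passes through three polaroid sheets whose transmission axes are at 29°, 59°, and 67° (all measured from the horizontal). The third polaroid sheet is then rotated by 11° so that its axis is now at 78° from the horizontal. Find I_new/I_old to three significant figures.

I_new/I_old ≈ 0.912

Before rotation:
By Malus's law, I₁ = I₀ cos²(29° − 0°) = I₀ cos²(29°) = 0.765 I₀.
I₂ = I₁ cos²(59° − 29°) = 0.765 I₀ · cos²(30°) = 0.5737 I₀.
I₃ = I₂ cos²(67° − 59°) = 0.5737 I₀ · cos²(8°) = 0.5626 I₀.
After rotation:
I₁ = I₀ cos²(29° − 0°) = I₀ cos²(29°) = 0.765 I₀.
I₂ = I₁ cos²(59° − 29°) = 0.765 I₀ · cos²(30°) = 0.5737 I₀.
I₃ = I₂ cos²(78° − 59°) = 0.5737 I₀ · cos²(19°) = 0.5129 I₀.
Ratio = 0.5129 / 0.5626 = 0.9117.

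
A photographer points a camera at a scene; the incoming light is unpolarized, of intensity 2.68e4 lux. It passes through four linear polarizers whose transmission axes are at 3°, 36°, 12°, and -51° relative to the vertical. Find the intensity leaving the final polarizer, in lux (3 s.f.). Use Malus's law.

I ≈ 1620 lux

Unpolarized light through the first polarizer → I₁ = 2.68e4 lux/2 = 1.34e+04 lux, polarized at 3°.
I₂ = I₁ · cos²(33°) = 1.34e+04 · 0.7034 = 9425 lux.
I₃ = I₂ · cos²(24°) = 9425 · 0.8346 = 7866 lux.
I₄ = I₃ · cos²(63°) = 7866 · 0.2061 = 1621 lux.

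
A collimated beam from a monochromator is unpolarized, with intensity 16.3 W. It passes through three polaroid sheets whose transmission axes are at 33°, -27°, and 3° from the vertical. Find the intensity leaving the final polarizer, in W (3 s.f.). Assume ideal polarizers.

I ≈ 1.53 W

Unpolarized light through the first polarizer → I₁ = 16.3 W/2 = 8.15 W, polarized at 33°.
I₂ = I₁ · cos²(60°) = 8.15 · 0.25 = 2.038 W.
I₃ = I₂ · cos²(30°) = 2.038 · 0.75 = 1.528 W.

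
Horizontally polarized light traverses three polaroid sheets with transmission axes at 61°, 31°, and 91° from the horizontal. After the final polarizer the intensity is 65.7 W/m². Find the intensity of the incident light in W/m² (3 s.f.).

I₁ = I₀ cos²(61° − 0°) = I₀ cos²(61°) = 0.235 I₀.
I₂ = I₁ cos²(31° − 61°) = 0.235 I₀ · cos²(30°) = 0.1763 I₀.
I₃ = I₂ cos²(91° − 31°) = 0.1763 I₀ · cos²(60°) = 0.04407 I₀.
So 65.7 W/m² = 0.04407 I₀, giving I₀ = 65.7/0.04407 = 1491 W/m².

I₀ ≈ 1490 W/m²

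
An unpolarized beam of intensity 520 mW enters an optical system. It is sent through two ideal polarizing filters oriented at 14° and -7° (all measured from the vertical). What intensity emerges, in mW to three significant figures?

I ≈ 227 mW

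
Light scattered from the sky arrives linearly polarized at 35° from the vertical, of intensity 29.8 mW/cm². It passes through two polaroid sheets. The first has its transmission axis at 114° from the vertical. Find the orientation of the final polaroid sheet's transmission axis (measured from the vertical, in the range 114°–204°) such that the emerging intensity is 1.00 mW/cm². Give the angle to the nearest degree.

θ ≈ 130°

By Malus's law, I₁ = I₀ cos²(114° − 35°) = I₀ cos²(79°) = 0.03641 I₀.
Target fraction: 1.00 / 29.8 mW/cm² = 0.03356 of I₀.
Need I₂/I₀ = 0.03356, so cos²(θ − 114°) = 0.03356 / 0.03641 = 0.9217.
θ − 114° = arccos(√0.9217) = 16.3°, giving θ ≈ 114 + 16.3 = 130.3°.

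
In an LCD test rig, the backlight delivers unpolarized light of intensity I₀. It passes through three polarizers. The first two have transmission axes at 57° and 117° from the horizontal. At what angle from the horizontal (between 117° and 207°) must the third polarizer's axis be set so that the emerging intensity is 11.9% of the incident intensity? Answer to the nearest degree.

Unpolarized light through the first polarizer → I₁ = ½ I₀, now polarized at 57°.
I₂ = I₁ cos²(117° − 57°) = 0.5 I₀ · cos²(60°) = 0.125 I₀.
Need I₃/I₀ = 0.119, so cos²(θ − 117°) = 0.119 / 0.125 = 0.952.
θ − 117° = arccos(√0.952) = 12.7°, giving θ ≈ 117 + 12.7 = 129.7°.

θ ≈ 130°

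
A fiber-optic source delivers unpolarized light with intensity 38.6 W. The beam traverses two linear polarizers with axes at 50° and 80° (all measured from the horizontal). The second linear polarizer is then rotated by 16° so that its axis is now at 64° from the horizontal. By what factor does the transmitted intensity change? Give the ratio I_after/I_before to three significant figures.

Before rotation:
Unpolarized light through the first polarizer → I₁ = ½ I₀, now polarized at 50°.
I₂ = I₁ cos²(80° − 50°) = 0.5 I₀ · cos²(30°) = 0.375 I₀.
After rotation:
Unpolarized light through the first polarizer → I₁ = ½ I₀, now polarized at 50°.
I₂ = I₁ cos²(64° − 50°) = 0.5 I₀ · cos²(14°) = 0.4707 I₀.
Ratio = 0.4707 / 0.375 = 1.255.

I_new/I_old ≈ 1.26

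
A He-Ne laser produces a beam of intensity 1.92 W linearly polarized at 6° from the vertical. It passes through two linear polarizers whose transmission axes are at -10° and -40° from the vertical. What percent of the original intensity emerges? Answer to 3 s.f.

≈ 69.3%

I₁ = 1.92 W · cos²(16°) = 1.774 W.
I₂ = I₁ · cos²(30°) = 1.774 · 0.75 = 1.331 W.
That is 69.3% of the incident intensity.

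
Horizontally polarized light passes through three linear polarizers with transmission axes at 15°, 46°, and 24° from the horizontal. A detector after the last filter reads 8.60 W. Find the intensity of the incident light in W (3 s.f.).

By Malus's law, I₁ = I₀ cos²(15° − 0°) = I₀ cos²(15°) = 0.933 I₀.
I₂ = I₁ cos²(46° − 15°) = 0.933 I₀ · cos²(31°) = 0.6855 I₀.
I₃ = I₂ cos²(24° − 46°) = 0.6855 I₀ · cos²(22°) = 0.5893 I₀.
So 8.60 W = 0.5893 I₀, giving I₀ = 8.60/0.5893 = 14.59 W.

I₀ ≈ 14.6 W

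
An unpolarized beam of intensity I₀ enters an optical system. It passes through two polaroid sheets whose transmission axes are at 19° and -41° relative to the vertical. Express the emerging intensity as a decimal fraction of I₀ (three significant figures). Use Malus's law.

Unpolarized light through the first polarizer → I₁ = ½ I₀, now polarized at 19°.
I₂ = I₁ cos²(-41° − 19°) = 0.5 I₀ · cos²(60°) = 0.125 I₀.
Transmitted fraction = 0.125.

≈ 0.125 I₀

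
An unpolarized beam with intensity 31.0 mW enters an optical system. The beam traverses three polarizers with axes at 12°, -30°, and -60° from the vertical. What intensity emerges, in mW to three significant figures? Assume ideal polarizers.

I ≈ 6.42 mW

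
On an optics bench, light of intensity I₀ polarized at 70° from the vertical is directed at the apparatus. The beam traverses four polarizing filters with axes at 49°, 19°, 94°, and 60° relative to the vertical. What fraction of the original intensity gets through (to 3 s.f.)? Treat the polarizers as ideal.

By Malus's law, I₁ = I₀ cos²(49° − 70°) = I₀ cos²(21°) = 0.8716 I₀.
I₂ = I₁ cos²(19° − 49°) = 0.8716 I₀ · cos²(30°) = 0.6537 I₀.
I₃ = I₂ cos²(94° − 19°) = 0.6537 I₀ · cos²(75°) = 0.04379 I₀.
I₄ = I₃ cos²(60° − 94°) = 0.04379 I₀ · cos²(34°) = 0.0301 I₀.
Transmitted fraction = 0.0301.

≈ 0.0301 I₀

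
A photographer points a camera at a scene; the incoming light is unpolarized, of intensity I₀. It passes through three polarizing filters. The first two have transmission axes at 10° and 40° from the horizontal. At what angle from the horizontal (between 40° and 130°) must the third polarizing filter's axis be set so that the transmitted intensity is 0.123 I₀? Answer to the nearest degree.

θ ≈ 95°

Unpolarized light through the first polarizer → I₁ = ½ I₀, now polarized at 10°.
I₂ = I₁ cos²(40° − 10°) = 0.5 I₀ · cos²(30°) = 0.375 I₀.
Need I₃/I₀ = 0.123, so cos²(θ − 40°) = 0.123 / 0.375 = 0.328.
θ − 40° = arccos(√0.328) = 55.1°, giving θ ≈ 40 + 55.1 = 95.1°.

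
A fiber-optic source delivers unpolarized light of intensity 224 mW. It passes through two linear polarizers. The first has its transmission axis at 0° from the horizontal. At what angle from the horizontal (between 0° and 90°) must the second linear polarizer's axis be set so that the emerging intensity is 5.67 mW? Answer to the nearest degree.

Unpolarized light through the first polarizer → I₁ = ½ I₀, now polarized at 0°.
Target fraction: 5.67 / 224 mW = 0.02531 of I₀.
Need I₂/I₀ = 0.02531, so cos²(θ − 0°) = 0.02531 / 0.5 = 0.05062.
θ − 0° = arccos(√0.05062) = 77.0°, giving θ ≈ 0 + 77.0 = 77.0°.

θ ≈ 77°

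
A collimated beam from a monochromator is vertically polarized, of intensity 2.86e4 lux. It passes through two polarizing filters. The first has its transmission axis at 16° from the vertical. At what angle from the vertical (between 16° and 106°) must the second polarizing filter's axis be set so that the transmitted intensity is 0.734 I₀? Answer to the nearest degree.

θ ≈ 43°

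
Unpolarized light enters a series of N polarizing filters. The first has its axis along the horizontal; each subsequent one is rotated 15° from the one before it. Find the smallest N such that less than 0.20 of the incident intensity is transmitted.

N = 15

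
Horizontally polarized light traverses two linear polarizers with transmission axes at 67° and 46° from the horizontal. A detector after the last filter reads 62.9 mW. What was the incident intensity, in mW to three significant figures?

By Malus's law, I₁ = I₀ cos²(67° − 0°) = I₀ cos²(67°) = 0.1527 I₀.
I₂ = I₁ cos²(46° − 67°) = 0.1527 I₀ · cos²(21°) = 0.1331 I₀.
So 62.9 mW = 0.1331 I₀, giving I₀ = 62.9/0.1331 = 472.7 mW.

I₀ ≈ 473 mW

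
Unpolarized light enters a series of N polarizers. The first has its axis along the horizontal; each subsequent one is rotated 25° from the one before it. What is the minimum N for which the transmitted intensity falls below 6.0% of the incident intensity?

N = 12

First polarizer halves the unpolarized light: factor 1/2.
Each further stage multiplies by cos²(25°) = 0.8214.
After N polarizers: T = 0.5·0.8214^(N−1). Require T < 0.060 ⇒ N−1 > ln(0.060/0.5)/ln(0.8214) = 10.78, so N−1 ≥ 11 and N = 12.
Check: N=12 gives T = 0.05742 < 0.060; N=11 gives T = 0.0699.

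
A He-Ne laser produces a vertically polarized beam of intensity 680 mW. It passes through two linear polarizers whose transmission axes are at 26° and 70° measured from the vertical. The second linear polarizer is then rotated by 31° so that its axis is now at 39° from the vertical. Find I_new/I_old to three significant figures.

Before rotation:
I₁ = I₀ cos²(26° − 0°) = I₀ cos²(26°) = 0.8078 I₀.
I₂ = I₁ cos²(70° − 26°) = 0.8078 I₀ · cos²(44°) = 0.418 I₀.
After rotation:
I₁ = I₀ cos²(26° − 0°) = I₀ cos²(26°) = 0.8078 I₀.
I₂ = I₁ cos²(39° − 26°) = 0.8078 I₀ · cos²(13°) = 0.767 I₀.
Ratio = 0.767 / 0.418 = 1.835.

I_new/I_old ≈ 1.83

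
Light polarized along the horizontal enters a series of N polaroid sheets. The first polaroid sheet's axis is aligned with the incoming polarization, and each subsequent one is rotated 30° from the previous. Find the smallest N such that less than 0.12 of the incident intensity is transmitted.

N = 9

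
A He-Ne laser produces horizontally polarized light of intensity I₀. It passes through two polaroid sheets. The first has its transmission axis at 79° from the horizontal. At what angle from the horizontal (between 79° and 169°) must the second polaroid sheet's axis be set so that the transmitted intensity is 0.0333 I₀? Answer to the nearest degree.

θ ≈ 96°

By Malus's law, I₁ = I₀ cos²(79° − 0°) = I₀ cos²(79°) = 0.03641 I₀.
Need I₂/I₀ = 0.0333, so cos²(θ − 79°) = 0.0333 / 0.03641 = 0.9146.
θ − 79° = arccos(√0.9146) = 17.0°, giving θ ≈ 79 + 17.0 = 96.0°.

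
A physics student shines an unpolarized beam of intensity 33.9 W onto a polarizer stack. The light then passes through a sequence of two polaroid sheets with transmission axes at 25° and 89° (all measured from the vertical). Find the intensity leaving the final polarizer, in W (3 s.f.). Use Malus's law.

I ≈ 3.26 W

Unpolarized light through the first polarizer → I₁ = 33.9 W/2 = 16.95 W, polarized at 25°.
I₂ = I₁ · cos²(64°) = 16.95 · 0.1922 = 3.257 W.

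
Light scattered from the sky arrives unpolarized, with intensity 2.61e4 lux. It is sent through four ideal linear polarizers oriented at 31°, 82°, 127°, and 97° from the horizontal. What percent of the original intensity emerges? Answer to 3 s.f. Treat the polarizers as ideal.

≈ 7.43%

Unpolarized light through the first polarizer → I₁ = 2.61e4 lux/2 = 1.305e+04 lux, polarized at 31°.
I₂ = I₁ · cos²(51°) = 1.305e+04 · 0.396 = 5168 lux.
I₃ = I₂ · cos²(45°) = 5168 · 0.5 = 2584 lux.
I₄ = I₃ · cos²(30°) = 2584 · 0.75 = 1938 lux.
That is 7.426% of the incident intensity.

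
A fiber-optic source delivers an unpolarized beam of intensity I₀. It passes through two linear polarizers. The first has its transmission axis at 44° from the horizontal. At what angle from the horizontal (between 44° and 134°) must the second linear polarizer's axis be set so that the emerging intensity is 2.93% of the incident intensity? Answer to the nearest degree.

θ ≈ 120°

Unpolarized light through the first polarizer → I₁ = ½ I₀, now polarized at 44°.
Need I₂/I₀ = 0.0293, so cos²(θ − 44°) = 0.0293 / 0.5 = 0.0586.
θ − 44° = arccos(√0.0586) = 76.0°, giving θ ≈ 44 + 76.0 = 120.0°.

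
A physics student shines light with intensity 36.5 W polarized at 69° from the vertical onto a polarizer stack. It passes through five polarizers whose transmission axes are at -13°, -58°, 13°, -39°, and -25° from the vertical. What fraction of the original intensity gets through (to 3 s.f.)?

I/I₀ ≈ 0.000366

I₁ = 36.5 W · cos²(82°) = 0.707 W.
I₂ = I₁ · cos²(45°) = 0.707 · 0.5 = 0.3535 W.
I₃ = I₂ · cos²(71°) = 0.3535 · 0.106 = 0.03747 W.
I₄ = I₃ · cos²(52°) = 0.03747 · 0.379 = 0.0142 W.
I₅ = I₄ · cos²(14°) = 0.0142 · 0.9415 = 0.01337 W.
Transmitted fraction = 0.0003663.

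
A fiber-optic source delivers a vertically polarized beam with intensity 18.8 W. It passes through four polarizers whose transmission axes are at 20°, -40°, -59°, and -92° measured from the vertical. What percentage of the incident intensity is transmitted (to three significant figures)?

≈ 13.9%

I₁ = 18.8 W · cos²(20°) = 16.6 W.
I₂ = I₁ · cos²(60°) = 16.6 · 0.25 = 4.15 W.
I₃ = I₂ · cos²(19°) = 4.15 · 0.894 = 3.71 W.
I₄ = I₃ · cos²(33°) = 3.71 · 0.7034 = 2.61 W.
That is 13.88% of the incident intensity.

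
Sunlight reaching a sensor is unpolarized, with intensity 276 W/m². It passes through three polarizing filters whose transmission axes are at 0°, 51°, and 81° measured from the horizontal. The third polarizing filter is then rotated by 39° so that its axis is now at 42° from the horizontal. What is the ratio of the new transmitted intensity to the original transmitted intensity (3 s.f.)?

Before rotation:
Unpolarized light through the first polarizer → I₁ = ½ I₀, now polarized at 0°.
I₂ = I₁ cos²(51° − 0°) = 0.5 I₀ · cos²(51°) = 0.198 I₀.
I₃ = I₂ cos²(81° − 51°) = 0.198 I₀ · cos²(30°) = 0.1485 I₀.
After rotation:
Unpolarized light through the first polarizer → I₁ = ½ I₀, now polarized at 0°.
I₂ = I₁ cos²(51° − 0°) = 0.5 I₀ · cos²(51°) = 0.198 I₀.
I₃ = I₂ cos²(42° − 51°) = 0.198 I₀ · cos²(9°) = 0.1932 I₀.
Ratio = 0.1932 / 0.1485 = 1.301.

I_new/I_old ≈ 1.30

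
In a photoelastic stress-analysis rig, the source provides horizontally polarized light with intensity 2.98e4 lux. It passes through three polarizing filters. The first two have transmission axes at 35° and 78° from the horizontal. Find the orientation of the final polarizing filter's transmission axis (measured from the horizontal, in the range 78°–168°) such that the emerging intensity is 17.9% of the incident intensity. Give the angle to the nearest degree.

I₁ = I₀ cos²(35° − 0°) = I₀ cos²(35°) = 0.671 I₀.
I₂ = I₁ cos²(78° − 35°) = 0.671 I₀ · cos²(43°) = 0.3589 I₀.
Need I₃/I₀ = 0.179, so cos²(θ − 78°) = 0.179 / 0.3589 = 0.4987.
θ − 78° = arccos(√0.4987) = 45.1°, giving θ ≈ 78 + 45.1 = 123.1°.

θ ≈ 123°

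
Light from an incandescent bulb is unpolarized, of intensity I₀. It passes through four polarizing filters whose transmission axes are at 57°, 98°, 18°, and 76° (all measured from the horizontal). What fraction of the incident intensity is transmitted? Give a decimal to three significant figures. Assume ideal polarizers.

≈ 0.00241 I₀

Unpolarized light through the first polarizer → I₁ = ½ I₀, now polarized at 57°.
I₂ = I₁ cos²(98° − 57°) = 0.5 I₀ · cos²(41°) = 0.2848 I₀.
I₃ = I₂ cos²(18° − 98°) = 0.2848 I₀ · cos²(80°) = 0.008588 I₀.
I₄ = I₃ cos²(76° − 18°) = 0.008588 I₀ · cos²(58°) = 0.002412 I₀.
Transmitted fraction = 0.002412.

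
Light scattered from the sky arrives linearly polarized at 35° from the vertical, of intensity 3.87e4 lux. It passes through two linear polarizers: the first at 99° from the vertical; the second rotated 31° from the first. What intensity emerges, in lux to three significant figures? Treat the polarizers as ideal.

I ≈ 5460 lux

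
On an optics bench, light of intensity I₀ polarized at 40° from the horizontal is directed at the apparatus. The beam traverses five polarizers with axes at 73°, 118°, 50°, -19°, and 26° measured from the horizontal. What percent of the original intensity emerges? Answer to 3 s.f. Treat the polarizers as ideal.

≈ 0.317%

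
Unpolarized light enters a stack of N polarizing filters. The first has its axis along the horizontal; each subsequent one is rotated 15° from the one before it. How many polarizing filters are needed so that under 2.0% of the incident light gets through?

N = 48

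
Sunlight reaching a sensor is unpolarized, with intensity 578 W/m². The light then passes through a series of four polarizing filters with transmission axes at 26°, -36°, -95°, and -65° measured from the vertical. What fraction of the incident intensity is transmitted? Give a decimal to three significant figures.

Unpolarized light through the first polarizer → I₁ = 578 W/m²/2 = 289 W/m², polarized at 26°.
I₂ = I₁ · cos²(62°) = 289 · 0.2204 = 63.7 W/m².
I₃ = I₂ · cos²(59°) = 63.7 · 0.2653 = 16.9 W/m².
I₄ = I₃ · cos²(30°) = 16.9 · 0.75 = 12.67 W/m².
Transmitted fraction = 0.02192.

I/I₀ ≈ 0.0219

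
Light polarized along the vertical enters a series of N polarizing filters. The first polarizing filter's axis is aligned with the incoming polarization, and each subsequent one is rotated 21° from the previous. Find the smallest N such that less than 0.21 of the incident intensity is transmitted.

N = 13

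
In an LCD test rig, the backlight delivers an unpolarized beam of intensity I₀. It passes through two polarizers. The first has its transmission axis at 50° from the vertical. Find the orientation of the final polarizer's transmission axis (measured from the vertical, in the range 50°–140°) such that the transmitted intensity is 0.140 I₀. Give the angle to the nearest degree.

θ ≈ 108°

Unpolarized light through the first polarizer → I₁ = ½ I₀, now polarized at 50°.
Need I₂/I₀ = 0.14, so cos²(θ − 50°) = 0.14 / 0.5 = 0.28.
θ − 50° = arccos(√0.28) = 58.1°, giving θ ≈ 50 + 58.1 = 108.1°.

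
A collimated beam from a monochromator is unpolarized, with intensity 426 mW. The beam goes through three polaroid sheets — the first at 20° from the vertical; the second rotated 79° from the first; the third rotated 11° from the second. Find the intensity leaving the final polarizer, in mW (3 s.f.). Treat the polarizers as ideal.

I ≈ 7.47 mW

Unpolarized light through the first polarizer → I₁ = 426 mW/2 = 213 mW, polarized at 20°.
I₂ = I₁ · cos²(79°) = 213 · 0.03641 = 7.755 mW.
I₃ = I₂ · cos²(11°) = 7.755 · 0.9636 = 7.473 mW.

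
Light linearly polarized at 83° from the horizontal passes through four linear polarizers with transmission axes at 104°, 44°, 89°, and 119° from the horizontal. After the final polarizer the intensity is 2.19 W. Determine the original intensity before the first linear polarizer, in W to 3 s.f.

By Malus's law, I₁ = I₀ cos²(104° − 83°) = I₀ cos²(21°) = 0.8716 I₀.
I₂ = I₁ cos²(44° − 104°) = 0.8716 I₀ · cos²(60°) = 0.2179 I₀.
I₃ = I₂ cos²(89° − 44°) = 0.2179 I₀ · cos²(45°) = 0.1089 I₀.
I₄ = I₃ cos²(119° − 89°) = 0.1089 I₀ · cos²(30°) = 0.08171 I₀.
So 2.19 W = 0.08171 I₀, giving I₀ = 2.19/0.08171 = 26.8 W.

I₀ ≈ 26.8 W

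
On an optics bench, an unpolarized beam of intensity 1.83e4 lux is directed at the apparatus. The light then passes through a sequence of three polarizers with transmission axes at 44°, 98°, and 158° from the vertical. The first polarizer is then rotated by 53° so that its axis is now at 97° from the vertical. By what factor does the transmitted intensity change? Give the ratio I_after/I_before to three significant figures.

I_new/I_old ≈ 2.89

Before rotation:
Unpolarized light through the first polarizer → I₁ = ½ I₀, now polarized at 44°.
I₂ = I₁ cos²(98° − 44°) = 0.5 I₀ · cos²(54°) = 0.1727 I₀.
I₃ = I₂ cos²(158° − 98°) = 0.1727 I₀ · cos²(60°) = 0.04319 I₀.
After rotation:
Unpolarized light through the first polarizer → I₁ = ½ I₀, now polarized at 97°.
I₂ = I₁ cos²(98° − 97°) = 0.5 I₀ · cos²(1°) = 0.4998 I₀.
I₃ = I₂ cos²(158° − 98°) = 0.4998 I₀ · cos²(60°) = 0.125 I₀.
Ratio = 0.125 / 0.04319 = 2.894.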